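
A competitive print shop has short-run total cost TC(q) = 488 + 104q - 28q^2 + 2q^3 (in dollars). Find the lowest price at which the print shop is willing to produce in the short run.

$6 per unit

The firm shuts down when price falls below the minimum of average variable cost. AVC = VC/q = 104 - 28q + 2q^2.
dAVC/dq = -28 + 4q = 0 gives q = 7. min AVC = 104 - 28·7 + 2·7^2 = 6.
For P < $6 the firm produces nothing.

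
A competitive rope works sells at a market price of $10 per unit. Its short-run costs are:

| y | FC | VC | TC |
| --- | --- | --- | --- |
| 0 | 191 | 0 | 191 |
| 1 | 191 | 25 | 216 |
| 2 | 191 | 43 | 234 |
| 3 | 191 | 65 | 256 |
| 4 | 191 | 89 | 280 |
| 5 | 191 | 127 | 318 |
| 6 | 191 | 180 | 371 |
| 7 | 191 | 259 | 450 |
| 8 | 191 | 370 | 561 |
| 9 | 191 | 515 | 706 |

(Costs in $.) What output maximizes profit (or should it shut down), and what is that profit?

y = 0 (shut down); profit = -$191

Tabulate TR − TC: y=0: -191; y=1: -206; y=2: -214; y=3: -226; y=4: -240; y=5: -268; y=6: -311; y=7: -380; y=8: -481; y=9: -616.
Profit is highest at y = 0. Equivalently, the lowest AVC in the table is 43/2 ≈ $21.50 at y = 2, and P = $10 falls below it — price never covers variable cost, so the firm shuts down and loses only its fixed cost.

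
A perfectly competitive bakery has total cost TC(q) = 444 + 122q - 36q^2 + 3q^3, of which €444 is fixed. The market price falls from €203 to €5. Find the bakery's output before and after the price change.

MC = 122 - 72q + 9q^2; the shutdown threshold is min AVC = €14 (at q = 6).
With P = €203 above the shutdown price, P = MC gives q = 9.
At P = €5 < min AVC = €14, price no longer covers variable cost at any output, so the firm shuts down: q = 0.

Output falls from 9 to 0 (the firm shuts down)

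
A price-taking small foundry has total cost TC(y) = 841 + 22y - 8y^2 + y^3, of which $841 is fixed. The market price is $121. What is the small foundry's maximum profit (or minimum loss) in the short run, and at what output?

AVC = 22 - 8y + y^2 has its minimum $6 at y = 4; price $121 clears that bar, so the firm operates.
With MC = 22 - 16y + 3y^2, P = MC on the upward-sloping part at y* = 9.
TR = 121·9 = 1089. TC = 841 + 279 = 1120. Profit = 1089 − 1120 = -$31.
By producing, the firm covers all variable cost plus $810 of fixed cost; shutting down would lose the full $841.

Profit = -$31 at y = 9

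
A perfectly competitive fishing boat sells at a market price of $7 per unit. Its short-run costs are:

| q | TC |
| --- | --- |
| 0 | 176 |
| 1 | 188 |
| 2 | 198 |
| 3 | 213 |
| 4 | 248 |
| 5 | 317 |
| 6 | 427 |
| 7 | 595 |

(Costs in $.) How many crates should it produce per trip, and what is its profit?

q = 0 (shut down); profit = -$176

Profit at each row (π = 7q − TC): q=0: -176; q=1: -181; q=2: -184; q=3: -192; q=4: -220; q=5: -282; q=6: -385; q=7: -546.
Profit is highest at q = 0. Equivalently, the lowest AVC in the table is 22/2 ≈ $11 at q = 2, and P = $7 falls below it — price never covers variable cost, so the firm shuts down and loses only its fixed cost.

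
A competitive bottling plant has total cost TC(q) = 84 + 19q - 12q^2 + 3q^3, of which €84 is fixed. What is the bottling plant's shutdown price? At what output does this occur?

€7 per unit, at q = 2

The shutdown price is the minimum of AVC. VC = 19q - 12q^2 + 3q^3, so AVC = 19 - 12q + 3q^2.
dAVC/dq = -12 + 6q = 0 gives q = 2. min AVC = 19 - 12·2 + 3·2^2 = 7.
For P < €7 the firm produces nothing.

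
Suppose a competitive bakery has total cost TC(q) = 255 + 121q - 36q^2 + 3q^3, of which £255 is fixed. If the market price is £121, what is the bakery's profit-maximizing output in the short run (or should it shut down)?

Produce at q = 8

From TC, MC = TC'(q) = 121 - 72q + 9q^2 and AVC = VC/q = 121 - 36q + 3q^2.
The AVC parabola has its vertex at q = 36/6 = 6, where AVC = 121 - 36·6 + 3·6^2 = £13.
Because £121 ≥ £13, revenue can cover variable cost; the firm operates.
P = MC gives -72q + 9q^2 = 0, with roots 0 and 8. Take the larger (rising MC): q* = 8.
Check: AVC at q = 8 is £25 ≤ P, so revenue covers variable cost.
Profit = P·q − TC = 121·8 − 455 = £513.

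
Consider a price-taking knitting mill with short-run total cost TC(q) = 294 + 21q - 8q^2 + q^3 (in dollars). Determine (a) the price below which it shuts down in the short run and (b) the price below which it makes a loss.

Shutdown price = $5; break-even price = $56

AVC = 21 - 8q + q^2; minimized at q = 4, giving min AVC = $5. That is the shutdown price.
ATC = 294/q + 21 - 8q + q^2. Setting dATC/dq = −294/q^2 − 8 + 2q = 0 gives q = 7 (since 2·7^3 − 8·7^2 = 294).
min ATC = 294/7 + 21 − 8·7 + 7^2 = $56. That is the break-even price.
Between these two prices the firm operates at a loss; above $56 it earns a profit.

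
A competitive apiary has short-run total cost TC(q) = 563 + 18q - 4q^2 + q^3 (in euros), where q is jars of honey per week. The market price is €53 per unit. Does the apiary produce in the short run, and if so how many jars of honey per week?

Produce at q = 5

Strip out fixed cost: VC = 18q - 4q^2 + q^3. Then AVC = 18 - 4q + q^2 and MC = 18 - 8q + 3q^2.
AVC hits its minimum where MC = AVC, at q = 2, giving min AVC = 18 - 4·2 + 2^2 = €14.
Because €53 ≥ €14, revenue can cover variable cost; the firm operates.
Set P = MC: 53 = 18 - 8q + 3q^2 → -35 - 8q + 3q^2 = 0. The roots are q = -7/3 and q = 5; the profit-maximizing output is on the rising part of MC, so q* = 5.
Check: AVC at q = 5 is €23 ≤ P, so revenue covers variable cost.
Profit = P·q − TC = 53·5 − 678 = -€413, a loss, but smaller than the €563 fixed cost the firm would lose by shutting down.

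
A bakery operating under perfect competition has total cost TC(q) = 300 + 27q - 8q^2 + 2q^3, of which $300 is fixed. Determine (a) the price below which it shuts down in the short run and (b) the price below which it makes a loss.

Shutdown price = $19; break-even price = $97

AVC = 27 - 8q + 2q^2; minimized at q = 2, giving min AVC = $19. That is the shutdown price.
ATC = 300/q + 27 - 8q + 2q^2. Setting dATC/dq = −300/q^2 − 8 + 4q = 0 gives q = 5 (since 4·5^3 − 8·5^2 = 300).
min ATC = 300/5 + 27 − 8·5 + 2·5^2 = $97. That is the break-even price.
For $19 ≤ P < $97 the firm produces at a loss; below $19 it shuts down.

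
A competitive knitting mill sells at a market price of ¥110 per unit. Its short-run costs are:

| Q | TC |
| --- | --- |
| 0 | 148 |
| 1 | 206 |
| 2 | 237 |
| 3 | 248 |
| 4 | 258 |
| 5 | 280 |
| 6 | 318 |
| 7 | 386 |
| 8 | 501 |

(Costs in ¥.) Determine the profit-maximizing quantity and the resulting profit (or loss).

Tabulate TR − TC: Q=0: -148; Q=1: -96; Q=2: -17; Q=3: 82; Q=4: 182; Q=5: 270; Q=6: 342; Q=7: 384; Q=8: 379.
Profit is maximized at Q = 7. AVC there is 238/7 = ¥34 ≤ P, so producing beats shutting down (which would give -¥148).

Q = 7; profit = ¥384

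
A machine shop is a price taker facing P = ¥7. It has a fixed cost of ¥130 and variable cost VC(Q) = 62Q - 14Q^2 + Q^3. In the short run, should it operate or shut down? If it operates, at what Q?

Variable cost is VC = 62Q - 14Q^2 + Q^3, so AVC = VC/Q = 62 - 14Q + Q^2 and MC = dTC/dQ = 62 - 28Q + 3Q^2.
AVC hits its minimum where MC = AVC, at Q = 7, giving min AVC = 62 - 14·7 + 7^2 = ¥13.
Since P = ¥7 < min AVC = ¥13, price fails to cover variable cost at any output.
Shutting down limits the loss to fixed cost, ¥130.

Shut down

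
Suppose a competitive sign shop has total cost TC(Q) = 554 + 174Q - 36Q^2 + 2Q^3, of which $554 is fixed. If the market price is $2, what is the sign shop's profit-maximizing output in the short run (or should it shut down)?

Strip out fixed cost: VC = 174Q - 36Q^2 + 2Q^3. Then AVC = 174 - 36Q + 2Q^2 and MC = 174 - 72Q + 6Q^2.
The AVC parabola has its vertex at Q = 36/4 = 9, where AVC = 174 - 36·9 + 2·9^2 = $12.
P = $2 lies below min AVC = $12; no output level covers variable cost.
Best response: produce nothing and absorb the $554 fixed cost.

Shut down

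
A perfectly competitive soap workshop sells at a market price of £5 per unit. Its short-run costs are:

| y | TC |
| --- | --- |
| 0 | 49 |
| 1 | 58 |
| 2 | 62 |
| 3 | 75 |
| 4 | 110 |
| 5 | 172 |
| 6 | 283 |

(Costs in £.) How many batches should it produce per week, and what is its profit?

Compute π = P·y − TC at each output: y=0: -49; y=1: -53; y=2: -52; y=3: -60; y=4: -90; y=5: -147; y=6: -253.
Profit is highest at y = 0. Equivalently, the lowest AVC in the table is 13/2 ≈ £6.50 at y = 2, and P = £5 falls below it — price never covers variable cost, so the firm shuts down and loses only its fixed cost.

y = 0 (shut down); profit = -£49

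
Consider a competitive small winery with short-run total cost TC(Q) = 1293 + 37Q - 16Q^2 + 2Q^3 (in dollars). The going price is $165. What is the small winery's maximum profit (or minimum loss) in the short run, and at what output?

Profit = -$269 at Q = 8

AVC = 37 - 16Q + 2Q^2; min AVC = $5 at Q = 4. Since P = $165 ≥ min AVC, the firm produces.
With MC = 37 - 32Q + 6Q^2, P = MC on the upward-sloping part at Q* = 8.
TR = 165·8 = 1320. TC = 1293 + 296 = 1589. Profit = 1320 − 1589 = -$269.
By producing, the firm covers all variable cost plus $1024 of fixed cost; shutting down would lose the full $1293.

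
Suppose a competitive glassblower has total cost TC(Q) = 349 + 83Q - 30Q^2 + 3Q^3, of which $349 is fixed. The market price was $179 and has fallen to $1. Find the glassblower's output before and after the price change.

MC = 83 - 60Q + 9Q^2; the shutdown threshold is min AVC = $8 (at Q = 5).
With P = $179 above the shutdown price, P = MC gives Q = 8.
At P = $1 < min AVC = $8, price no longer covers variable cost at any output, so the firm shuts down: Q = 0.

Output falls from 8 to 0 (the firm shuts down)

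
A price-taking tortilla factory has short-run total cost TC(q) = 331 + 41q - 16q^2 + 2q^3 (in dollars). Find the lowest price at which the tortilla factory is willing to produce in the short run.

$9 per unit

The shutdown price is the minimum of AVC. VC = 41q - 16q^2 + 2q^3, so AVC = 41 - 16q + 2q^2.
dAVC/dq = -16 + 4q = 0 gives q = 4. min AVC = 41 - 16·4 + 2·4^2 = 9.
So the shutdown price is $9.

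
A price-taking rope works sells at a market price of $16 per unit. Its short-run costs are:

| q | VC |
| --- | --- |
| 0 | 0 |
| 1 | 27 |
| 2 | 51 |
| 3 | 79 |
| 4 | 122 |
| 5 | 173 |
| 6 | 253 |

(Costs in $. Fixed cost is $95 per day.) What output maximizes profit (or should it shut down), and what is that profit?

Compute π = P·q − TC at each output: q=0: -95; q=1: -106; q=2: -114; q=3: -126; q=4: -153; q=5: -188; q=6: -252.
Profit is highest at q = 0. Equivalently, the lowest AVC in the table is 51/2 ≈ $25.50 at q = 2, and P = $16 falls below it — price never covers variable cost, so the firm shuts down and loses only its fixed cost.

q = 0 (shut down); profit = -$95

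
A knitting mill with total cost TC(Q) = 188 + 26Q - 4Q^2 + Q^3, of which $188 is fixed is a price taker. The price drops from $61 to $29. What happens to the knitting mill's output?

Output falls from 5 to 3

AVC = 26 - 4Q + Q^2, minimized at Q = 2 where min AVC = $22. MC = 26 - 8Q + 3Q^2.
With P = $61 above the shutdown price, P = MC gives Q = 5.
At P = $29 ≥ min AVC, set P = MC: Q = 3. The firm stays open but cuts output.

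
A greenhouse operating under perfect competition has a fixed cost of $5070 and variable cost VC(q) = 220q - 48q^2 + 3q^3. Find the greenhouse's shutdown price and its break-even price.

Shutdown price = $28; break-even price = $493

Shutdown price = min AVC. AVC = 220 - 48q + 3q^2, with vertex at q = 8 and minimum $28.
ATC = 5070/q + 220 - 48q + 3q^2. Setting dATC/dq = −5070/q^2 − 48 + 6q = 0 gives q = 13 (since 6·13^3 − 48·13^2 = 5070).
min ATC = 5070/13 + 220 − 48·13 + 3·13^2 = $493. That is the break-even price.
Between these two prices the firm operates at a loss; above $493 it earns a profit.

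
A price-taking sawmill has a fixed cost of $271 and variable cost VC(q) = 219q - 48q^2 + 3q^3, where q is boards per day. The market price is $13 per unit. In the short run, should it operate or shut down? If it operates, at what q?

Shut down

From TC, MC = TC'(q) = 219 - 96q + 9q^2 and AVC = VC/q = 219 - 48q + 3q^2.
The AVC parabola has its vertex at q = 48/6 = 8, where AVC = 219 - 48·8 + 3·8^2 = $27.
With P < min AVC ($13 < $27), every unit sold adds to the loss.
Shutting down limits the loss to fixed cost, $271.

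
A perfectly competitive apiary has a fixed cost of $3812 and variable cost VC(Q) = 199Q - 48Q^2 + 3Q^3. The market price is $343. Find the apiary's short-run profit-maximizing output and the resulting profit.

Profit = -$356 at Q = 12

AVC = 199 - 48Q + 3Q^2; min AVC = $7 at Q = 8. Since P = $343 ≥ min AVC, the firm produces.
With MC = 199 - 96Q + 9Q^2, P = MC on the upward-sloping part at Q* = 12.
TR = 343·12 = 4116. TC = 3812 + 660 = 4472. Profit = 4116 − 4472 = -$356.
That loss of $356 beats the $3812 the firm would lose by shutting down; producing recovers $3456 of fixed cost.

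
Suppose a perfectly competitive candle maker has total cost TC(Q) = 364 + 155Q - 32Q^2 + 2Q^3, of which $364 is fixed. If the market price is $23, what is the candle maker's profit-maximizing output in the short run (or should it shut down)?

Strip out fixed cost: VC = 155Q - 32Q^2 + 2Q^3. Then AVC = 155 - 32Q + 2Q^2 and MC = 155 - 64Q + 6Q^2.
The AVC parabola has its vertex at Q = 32/4 = 8, where AVC = 155 - 32·8 + 2·8^2 = $27.
P = $23 lies below min AVC = $27; no output level covers variable cost.
Best response: produce nothing and absorb the $364 fixed cost.

Shut down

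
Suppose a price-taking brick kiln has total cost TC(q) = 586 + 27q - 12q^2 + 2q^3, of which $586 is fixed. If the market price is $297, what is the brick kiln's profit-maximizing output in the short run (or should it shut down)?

Produce at q = 9

Variable cost is VC = 27q - 12q^2 + 2q^3, so AVC = VC/q = 27 - 12q + 2q^2 and MC = dTC/dq = 27 - 24q + 6q^2.
The AVC parabola has its vertex at q = 12/4 = 3, where AVC = 27 - 12·3 + 2·3^2 = $9.
Because $297 ≥ $9, revenue can cover variable cost; the firm operates.
Set P = MC: 297 = 27 - 24q + 6q^2 → -270 - 24q + 6q^2 = 0. The roots are q = -5 and q = 9; the profit-maximizing output is on the rising part of MC, so q* = 9.
Check: AVC at q = 9 is $81 ≤ P, so revenue covers variable cost.
Profit = P·q − TC = 297·9 − 1315 = $1358.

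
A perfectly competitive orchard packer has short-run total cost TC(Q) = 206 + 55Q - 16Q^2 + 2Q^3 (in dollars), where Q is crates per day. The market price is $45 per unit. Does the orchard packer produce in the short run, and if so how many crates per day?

Produce at Q = 5

Strip out fixed cost: VC = 55Q - 16Q^2 + 2Q^3. Then AVC = 55 - 16Q + 2Q^2 and MC = 55 - 32Q + 6Q^2.
AVC is minimized where dAVC/dQ = -16 + 4Q = 0, at Q = 4; min AVC = 55 - 16·4 + 2·4^2 = $23.
P = $45 exceeds min AVC = $23, so the firm stays open.
Solving P = MC: 10 - 32Q + 6Q^2 = 0 ⇒ Q = 1/3 or 5. On the upward-sloping branch, Q* = 5.
Check: AVC at Q = 5 is $25 ≤ P, so revenue covers variable cost.
Profit = P·Q − TC = 45·5 − 331 = -$106, a loss, but smaller than the $206 fixed cost the firm would lose by shutting down.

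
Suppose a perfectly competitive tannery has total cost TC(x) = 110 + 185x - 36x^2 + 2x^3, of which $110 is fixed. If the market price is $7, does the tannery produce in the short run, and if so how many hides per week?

Shut down

Strip out fixed cost: VC = 185x - 36x^2 + 2x^3. Then AVC = 185 - 36x + 2x^2 and MC = 185 - 72x + 6x^2.
The AVC parabola has its vertex at x = 36/4 = 9, where AVC = 185 - 36·9 + 2·9^2 = $23.
P = $7 lies below min AVC = $23; no output level covers variable cost.
Best response: produce nothing and absorb the $110 fixed cost.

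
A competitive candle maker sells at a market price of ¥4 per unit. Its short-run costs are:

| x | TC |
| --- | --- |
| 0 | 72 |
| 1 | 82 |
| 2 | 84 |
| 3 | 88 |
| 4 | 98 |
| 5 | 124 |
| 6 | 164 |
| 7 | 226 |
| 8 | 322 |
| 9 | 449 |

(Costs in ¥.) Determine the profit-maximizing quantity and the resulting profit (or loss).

x = 0 (shut down); profit = -¥72

Tabulate TR − TC: x=0: -72; x=1: -78; x=2: -76; x=3: -76; x=4: -82; x=5: -104; x=6: -140; x=7: -198; x=8: -290; x=9: -413.
Profit is highest at x = 0. Equivalently, the lowest AVC in the table is 16/3 ≈ ¥5.33 at x = 3, and P = ¥4 falls below it — price never covers variable cost, so the firm shuts down and loses only its fixed cost.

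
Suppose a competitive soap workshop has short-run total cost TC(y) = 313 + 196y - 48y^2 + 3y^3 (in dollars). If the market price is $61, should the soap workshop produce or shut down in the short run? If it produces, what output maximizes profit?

Variable cost is VC = 196y - 48y^2 + 3y^3, so AVC = VC/y = 196 - 48y + 3y^2 and MC = dTC/dy = 196 - 96y + 9y^2.
The AVC parabola has its vertex at y = 48/6 = 8, where AVC = 196 - 48·8 + 3·8^2 = $4.
P = $61 exceeds min AVC = $4, so the firm stays open.
Set P = MC: 61 = 196 - 96y + 9y^2 → 135 - 96y + 9y^2 = 0. The roots are y = 5/3 and y = 9; the profit-maximizing output is on the rising part of MC, so y* = 9.
Check: AVC at y = 9 is $7 ≤ P, so revenue covers variable cost.
Profit = P·y − TC = 61·9 − 376 = $173.

Produce at y = 9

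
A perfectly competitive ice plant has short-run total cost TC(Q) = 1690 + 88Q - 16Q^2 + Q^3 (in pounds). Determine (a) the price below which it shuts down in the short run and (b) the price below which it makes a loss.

Shutdown price = £24; break-even price = £179

AVC = 88 - 16Q + Q^2; minimized at Q = 8, giving min AVC = £24. That is the shutdown price.
ATC = 1690/Q + 88 - 16Q + Q^2. Setting dATC/dQ = −1690/Q^2 − 16 + 2Q = 0 gives Q = 13 (since 2·13^3 − 16·13^2 = 1690).
min ATC = 1690/13 + 88 − 16·13 + 13^2 = £179. That is the break-even price.
For £24 ≤ P < £179 the firm produces at a loss; below £24 it shuts down.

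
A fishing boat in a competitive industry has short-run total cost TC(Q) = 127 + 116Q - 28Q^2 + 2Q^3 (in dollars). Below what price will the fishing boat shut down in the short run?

$18 per unit

The firm shuts down when price falls below the minimum of average variable cost. AVC = VC/Q = 116 - 28Q + 2Q^2.
dAVC/dQ = -28 + 4Q = 0 gives Q = 7. min AVC = 116 - 28·7 + 2·7^2 = 18.
The firm shuts down for any P below $18.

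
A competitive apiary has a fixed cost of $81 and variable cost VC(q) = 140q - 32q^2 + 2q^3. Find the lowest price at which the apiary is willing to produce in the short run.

Short-run supply begins at min AVC. From VC = 140q - 32q^2 + 2q^3, AVC = 140 - 32q + 2q^2.
dAVC/dq = -32 + 4q = 0 gives q = 8. min AVC = 140 - 32·8 + 2·8^2 = 12.
So the shutdown price is $12.

$12 per unit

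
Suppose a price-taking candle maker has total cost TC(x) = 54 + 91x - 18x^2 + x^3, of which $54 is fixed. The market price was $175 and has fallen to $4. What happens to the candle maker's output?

Output falls from 14 to 0 (the firm shuts down)

AVC = 91 - 18x + x^2, minimized at x = 9 where min AVC = $10. MC = 91 - 36x + 3x^2.
At P = $175 ≥ min AVC, set P = MC on the rising branch: x = 14.
At P = $4 < min AVC = $10, price no longer covers variable cost at any output, so the firm shuts down: x = 0.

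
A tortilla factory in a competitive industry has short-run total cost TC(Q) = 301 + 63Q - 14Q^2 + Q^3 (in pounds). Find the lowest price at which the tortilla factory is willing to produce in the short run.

The firm shuts down when price falls below the minimum of average variable cost. AVC = VC/Q = 63 - 14Q + Q^2.
At the minimum of AVC, MC = AVC. MC = 63 - 28Q + 3Q^2; setting MC = AVC gives 2Q^2 - 14Q = 0, so Q = 7. min AVC = 14.
So the shutdown price is £14.

£14 per unit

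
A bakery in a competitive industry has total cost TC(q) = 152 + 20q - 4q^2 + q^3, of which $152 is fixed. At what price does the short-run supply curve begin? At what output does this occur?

$16 per unit, at q = 2

Short-run supply begins at min AVC. From VC = 20q - 4q^2 + q^3, AVC = 20 - 4q + q^2.
At the minimum of AVC, MC = AVC. MC = 20 - 8q + 3q^2; setting MC = AVC gives 2q^2 - 4q = 0, so q = 2. min AVC = 16.
So the shutdown price is $16.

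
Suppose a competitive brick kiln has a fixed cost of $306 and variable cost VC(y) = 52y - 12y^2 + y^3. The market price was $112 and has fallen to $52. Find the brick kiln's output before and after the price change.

Output falls from 10 to 8

AVC = 52 - 12y + y^2, minimized at y = 6 where min AVC = $16. MC = 52 - 24y + 3y^2.
At P = $112 ≥ min AVC, set P = MC on the rising branch: y = 10.
At P = $52 ≥ min AVC, set P = MC: y = 8. The firm stays open but cuts output.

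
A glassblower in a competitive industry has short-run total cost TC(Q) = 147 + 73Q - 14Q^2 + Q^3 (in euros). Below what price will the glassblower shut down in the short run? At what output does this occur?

€24 per unit, at Q = 7

The firm shuts down when price falls below the minimum of average variable cost. AVC = VC/Q = 73 - 14Q + Q^2.
At the minimum of AVC, MC = AVC. MC = 73 - 28Q + 3Q^2; setting MC = AVC gives 2Q^2 - 14Q = 0, so Q = 7. min AVC = 24.
The firm shuts down for any P below €24.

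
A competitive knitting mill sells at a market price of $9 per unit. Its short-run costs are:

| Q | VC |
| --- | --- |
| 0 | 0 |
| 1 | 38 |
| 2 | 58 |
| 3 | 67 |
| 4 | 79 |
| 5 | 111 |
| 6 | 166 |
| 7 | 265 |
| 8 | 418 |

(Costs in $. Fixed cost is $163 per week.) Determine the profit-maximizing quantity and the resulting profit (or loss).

Profit at each row (π = 9Q − TC): Q=0: -163; Q=1: -192; Q=2: -203; Q=3: -203; Q=4: -206; Q=5: -229; Q=6: -275; Q=7: -365; Q=8: -509.
Profit is highest at Q = 0. Equivalently, the lowest AVC in the table is 79/4 ≈ $19.75 at Q = 4, and P = $9 falls below it — price never covers variable cost, so the firm shuts down and loses only its fixed cost.

Q = 0 (shut down); profit = -$163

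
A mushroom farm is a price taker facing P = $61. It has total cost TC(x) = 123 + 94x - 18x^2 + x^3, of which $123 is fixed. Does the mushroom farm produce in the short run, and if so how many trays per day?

Produce at x = 11

From TC, MC = TC'(x) = 94 - 36x + 3x^2 and AVC = VC/x = 94 - 18x + x^2.
AVC hits its minimum where MC = AVC, at x = 9, giving min AVC = 94 - 18·9 + 9^2 = $13.
Because $61 ≥ $13, revenue can cover variable cost; the firm operates.
Solving P = MC: 33 - 36x + 3x^2 = 0 ⇒ x = 1 or 11. On the upward-sloping branch, x* = 11.
Check: AVC at x = 11 is $17 ≤ P, so revenue covers variable cost.
Profit = P·x − TC = 61·11 − 310 = $361.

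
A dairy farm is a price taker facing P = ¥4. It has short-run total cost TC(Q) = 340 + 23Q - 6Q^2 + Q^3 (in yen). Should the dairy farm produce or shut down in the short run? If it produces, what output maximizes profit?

Strip out fixed cost: VC = 23Q - 6Q^2 + Q^3. Then AVC = 23 - 6Q + Q^2 and MC = 23 - 12Q + 3Q^2.
The AVC parabola has its vertex at Q = 6/2 = 3, where AVC = 23 - 6·3 + 3^2 = ¥14.
Since P = ¥4 < min AVC = ¥14, price fails to cover variable cost at any output.
The firm minimizes its loss by shutting down and losing only its fixed cost of ¥340.

Shut down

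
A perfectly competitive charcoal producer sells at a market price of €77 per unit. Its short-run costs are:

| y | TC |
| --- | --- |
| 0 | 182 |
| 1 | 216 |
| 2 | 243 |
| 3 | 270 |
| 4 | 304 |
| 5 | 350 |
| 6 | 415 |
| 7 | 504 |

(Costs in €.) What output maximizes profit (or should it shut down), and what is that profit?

y = 6; profit = €47

Profit at each row (π = 77y − TC): y=0: -182; y=1: -139; y=2: -89; y=3: -39; y=4: 4; y=5: 35; y=6: 47; y=7: 35.
Profit is maximized at y = 6. AVC there is 233/6 = €38.83 ≤ P, so producing beats shutting down (which would give -€182).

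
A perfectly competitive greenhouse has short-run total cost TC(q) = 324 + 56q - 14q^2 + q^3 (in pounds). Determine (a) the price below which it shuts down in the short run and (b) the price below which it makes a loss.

Shutdown price = £7; break-even price = £47

AVC = 56 - 14q + q^2; minimized at q = 7, giving min AVC = £7. That is the shutdown price.
ATC = 324/q + 56 - 14q + q^2. Setting dATC/dq = −324/q^2 − 14 + 2q = 0 gives q = 9 (since 2·9^3 − 14·9^2 = 324).
min ATC = 324/9 + 56 − 14·9 + 9^2 = £47. That is the break-even price.
For £7 ≤ P < £47 the firm produces at a loss; below £7 it shuts down.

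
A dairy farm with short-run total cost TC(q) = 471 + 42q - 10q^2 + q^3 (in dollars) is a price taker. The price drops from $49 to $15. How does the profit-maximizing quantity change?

AVC = 42 - 10q + q^2, minimized at q = 5 where min AVC = $17. MC = 42 - 20q + 3q^2.
At P = $49 ≥ min AVC, set P = MC on the rising branch: q = 7.
At P = $15 < min AVC = $17, price no longer covers variable cost at any output, so the firm shuts down: q = 0.

Output falls from 7 to 0 (the firm shuts down)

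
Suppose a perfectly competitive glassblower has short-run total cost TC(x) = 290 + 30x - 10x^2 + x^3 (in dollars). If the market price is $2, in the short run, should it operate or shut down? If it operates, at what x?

Shut down

Strip out fixed cost: VC = 30x - 10x^2 + x^3. Then AVC = 30 - 10x + x^2 and MC = 30 - 20x + 3x^2.
The AVC parabola has its vertex at x = 10/2 = 5, where AVC = 30 - 10·5 + 5^2 = $5.
With P < min AVC ($2 < $5), every unit sold adds to the loss.
Best response: produce nothing and absorb the $290 fixed cost.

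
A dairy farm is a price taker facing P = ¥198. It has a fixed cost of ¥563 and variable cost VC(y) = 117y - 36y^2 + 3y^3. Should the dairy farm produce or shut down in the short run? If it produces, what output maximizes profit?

Variable cost is VC = 117y - 36y^2 + 3y^3, so AVC = VC/y = 117 - 36y + 3y^2 and MC = dTC/dy = 117 - 72y + 9y^2.
AVC is minimized where dAVC/dy = -36 + 6y = 0, at y = 6; min AVC = 117 - 36·6 + 3·6^2 = ¥9.
Since P = ¥198 ≥ min AVC = ¥9, price covers variable cost and the firm should produce.
Solving P = MC: -81 - 72y + 9y^2 = 0 ⇒ y = -1 or 9. On the upward-sloping branch, y* = 9.
Check: AVC at y = 9 is ¥36 ≤ P, so revenue covers variable cost.
Profit = P·y − TC = 198·9 − 887 = ¥895.

Produce at y = 9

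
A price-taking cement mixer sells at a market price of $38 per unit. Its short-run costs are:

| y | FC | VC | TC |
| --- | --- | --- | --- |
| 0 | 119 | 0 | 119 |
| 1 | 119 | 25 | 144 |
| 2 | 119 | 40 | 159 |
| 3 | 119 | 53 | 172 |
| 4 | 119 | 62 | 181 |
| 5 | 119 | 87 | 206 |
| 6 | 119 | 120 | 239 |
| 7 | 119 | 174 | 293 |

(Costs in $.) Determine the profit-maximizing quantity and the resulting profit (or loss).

Compute π = P·y − TC at each output: y=0: -119; y=1: -106; y=2: -83; y=3: -58; y=4: -29; y=5: -16; y=6: -11; y=7: -27.
Profit is maximized at y = 6. AVC there is 120/6 = $20 ≤ P, so producing beats shutting down (which would give -$119).

y = 6; profit = -$11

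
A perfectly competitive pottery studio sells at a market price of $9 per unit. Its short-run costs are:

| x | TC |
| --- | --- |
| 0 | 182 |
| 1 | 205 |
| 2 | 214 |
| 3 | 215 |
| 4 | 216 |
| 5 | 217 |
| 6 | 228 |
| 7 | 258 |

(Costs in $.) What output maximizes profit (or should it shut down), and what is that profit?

x = 5; profit = -$172

Profit at each row (π = 9x − TC): x=0: -182; x=1: -196; x=2: -196; x=3: -188; x=4: -180; x=5: -172; x=6: -174; x=7: -195.
Profit is maximized at x = 5. AVC there is 35/5 = $7 ≤ P, so producing beats shutting down (which would give -$182).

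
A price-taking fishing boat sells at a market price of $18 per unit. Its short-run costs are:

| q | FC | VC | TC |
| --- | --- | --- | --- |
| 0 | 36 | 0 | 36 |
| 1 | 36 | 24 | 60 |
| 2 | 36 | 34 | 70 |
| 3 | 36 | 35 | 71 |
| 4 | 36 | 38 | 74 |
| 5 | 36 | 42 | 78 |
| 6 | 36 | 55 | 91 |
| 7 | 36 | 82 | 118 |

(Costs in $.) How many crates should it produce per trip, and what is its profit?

Profit at each row (π = 18q − TC): q=0: -36; q=1: -42; q=2: -34; q=3: -17; q=4: -2; q=5: 12; q=6: 17; q=7: 8.
Profit is maximized at q = 6. AVC there is 55/6 = $9.17 ≤ P, so producing beats shutting down (which would give -$36).

q = 6; profit = $17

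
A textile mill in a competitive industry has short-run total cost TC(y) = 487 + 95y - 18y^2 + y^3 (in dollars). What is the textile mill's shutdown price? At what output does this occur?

$14 per unit, at y = 9

The shutdown price is the minimum of AVC. VC = 95y - 18y^2 + y^3, so AVC = 95 - 18y + y^2.
dAVC/dy = -18 + 2y = 0 gives y = 9. min AVC = 95 - 18·9 + 9^2 = 14.
So the shutdown price is $14.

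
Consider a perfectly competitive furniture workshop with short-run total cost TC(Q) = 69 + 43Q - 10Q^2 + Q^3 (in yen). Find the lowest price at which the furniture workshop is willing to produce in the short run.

The firm shuts down when price falls below the minimum of average variable cost. AVC = VC/Q = 43 - 10Q + Q^2.
At the minimum of AVC, MC = AVC. MC = 43 - 20Q + 3Q^2; setting MC = AVC gives 2Q^2 - 10Q = 0, so Q = 5. min AVC = 18.
The firm shuts down for any P below ¥18.

¥18 per unit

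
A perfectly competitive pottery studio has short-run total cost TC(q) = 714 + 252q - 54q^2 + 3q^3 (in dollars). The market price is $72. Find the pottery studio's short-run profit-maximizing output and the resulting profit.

AVC = 252 - 54q + 3q^2; min AVC = $9 at q = 9. Since P = $72 ≥ min AVC, the firm produces.
MC = 252 - 108q + 9q^2. Setting P = MC and taking the root on the rising branch gives q* = 10.
TR = 72·10 = 720. TC = 714 + 120 = 834. Profit = 720 − 834 = -$114.
That loss of $114 beats the $714 the firm would lose by shutting down; producing recovers $600 of fixed cost.

Profit = -$114 at q = 10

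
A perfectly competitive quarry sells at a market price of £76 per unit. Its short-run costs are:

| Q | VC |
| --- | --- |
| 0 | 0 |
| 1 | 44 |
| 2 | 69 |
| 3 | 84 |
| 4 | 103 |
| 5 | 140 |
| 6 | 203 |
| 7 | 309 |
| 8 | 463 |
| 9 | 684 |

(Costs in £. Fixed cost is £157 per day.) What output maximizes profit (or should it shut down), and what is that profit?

Compute π = P·Q − TC at each output: Q=0: -157; Q=1: -125; Q=2: -74; Q=3: -13; Q=4: 44; Q=5: 83; Q=6: 96; Q=7: 66; Q=8: -12; Q=9: -157.
Profit is maximized at Q = 6. AVC there is 203/6 = £33.83 ≤ P, so producing beats shutting down (which would give -£157).

Q = 6; profit = £96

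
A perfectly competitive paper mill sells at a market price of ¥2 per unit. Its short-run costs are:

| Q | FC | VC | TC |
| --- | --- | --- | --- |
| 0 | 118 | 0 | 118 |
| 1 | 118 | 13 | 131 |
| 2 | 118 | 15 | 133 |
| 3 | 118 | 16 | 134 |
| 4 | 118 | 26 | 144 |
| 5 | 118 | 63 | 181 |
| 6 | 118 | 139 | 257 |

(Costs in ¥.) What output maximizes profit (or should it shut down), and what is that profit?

Tabulate TR − TC: Q=0: -118; Q=1: -129; Q=2: -129; Q=3: -128; Q=4: -136; Q=5: -171; Q=6: -245.
Profit is highest at Q = 0. Equivalently, the lowest AVC in the table is 16/3 ≈ ¥5.33 at Q = 3, and P = ¥2 falls below it — price never covers variable cost, so the firm shuts down and loses only its fixed cost.

Q = 0 (shut down); profit = -¥118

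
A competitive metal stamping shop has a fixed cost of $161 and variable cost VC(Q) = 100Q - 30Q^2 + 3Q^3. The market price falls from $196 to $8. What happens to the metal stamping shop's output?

Output falls from 8 to 0 (the firm shuts down)

MC = 100 - 60Q + 9Q^2; the shutdown threshold is min AVC = $25 (at Q = 5).
At P = $196 ≥ min AVC, set P = MC on the rising branch: Q = 8.
At P = $8 < min AVC = $25, price no longer covers variable cost at any output, so the firm shuts down: Q = 0.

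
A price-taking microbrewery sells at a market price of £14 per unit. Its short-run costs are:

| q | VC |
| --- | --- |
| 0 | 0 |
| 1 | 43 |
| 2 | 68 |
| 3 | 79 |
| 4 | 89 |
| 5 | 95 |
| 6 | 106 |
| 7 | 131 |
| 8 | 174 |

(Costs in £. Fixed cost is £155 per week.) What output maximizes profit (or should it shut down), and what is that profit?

Profit at each row (π = 14q − TC): q=0: -155; q=1: -184; q=2: -195; q=3: -192; q=4: -188; q=5: -180; q=6: -177; q=7: -188; q=8: -217.
Profit is highest at q = 0. Equivalently, the lowest AVC in the table is 106/6 ≈ £17.67 at q = 6, and P = £14 falls below it — price never covers variable cost, so the firm shuts down and loses only its fixed cost.

q = 0 (shut down); profit = -£155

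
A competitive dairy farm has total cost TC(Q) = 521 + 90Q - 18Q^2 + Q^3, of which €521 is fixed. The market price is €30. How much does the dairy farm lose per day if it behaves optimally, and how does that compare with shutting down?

AVC = 90 - 18Q + Q^2; min AVC = €9 at Q = 9. Since P = €30 ≥ min AVC, the firm produces.
With MC = 90 - 36Q + 3Q^2, P = MC on the upward-sloping part at Q* = 10.
TR = 30·10 = 300. TC = 521 + 100 = 621. Profit = 300 − 621 = -€321.
By producing, the firm covers all variable cost plus €200 of fixed cost; shutting down would lose the full €521.

Profit = -€321 at Q = 10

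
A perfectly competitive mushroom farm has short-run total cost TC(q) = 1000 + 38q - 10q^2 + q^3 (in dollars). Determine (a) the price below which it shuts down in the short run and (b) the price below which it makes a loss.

AVC = 38 - 10q + q^2; minimized at q = 5, giving min AVC = $13. That is the shutdown price.
ATC = 1000/q + 38 - 10q + q^2. Setting dATC/dq = −1000/q^2 − 10 + 2q = 0 gives q = 10 (since 2·10^3 − 10·10^2 = 1000).
min ATC = 1000/10 + 38 − 10·10 + 10^2 = $138. That is the break-even price.
Between these two prices the firm operates at a loss; above $138 it earns a profit.

Shutdown price = $13; break-even price = $138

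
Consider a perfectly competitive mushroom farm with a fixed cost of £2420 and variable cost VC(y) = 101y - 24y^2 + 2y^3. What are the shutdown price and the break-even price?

AVC = 101 - 24y + 2y^2; minimized at y = 6, giving min AVC = £29. That is the shutdown price.
ATC = 2420/y + 101 - 24y + 2y^2. Setting dATC/dy = −2420/y^2 − 24 + 4y = 0 gives y = 11 (since 4·11^3 − 24·11^2 = 2420).
min ATC = 2420/11 + 101 − 24·11 + 2·11^2 = £299. That is the break-even price.
Between these two prices the firm operates at a loss; above £299 it earns a profit.

Shutdown price = £29; break-even price = £299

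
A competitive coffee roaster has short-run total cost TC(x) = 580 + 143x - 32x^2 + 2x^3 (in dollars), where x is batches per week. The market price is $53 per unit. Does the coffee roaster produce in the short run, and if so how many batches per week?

Variable cost is VC = 143x - 32x^2 + 2x^3, so AVC = VC/x = 143 - 32x + 2x^2 and MC = dTC/dx = 143 - 64x + 6x^2.
AVC is minimized where dAVC/dx = -32 + 4x = 0, at x = 8; min AVC = 143 - 32·8 + 2·8^2 = $15.
Since P = $53 ≥ min AVC = $15, price covers variable cost and the firm should produce.
P = MC gives 90 - 64x + 6x^2 = 0, with roots 5/3 and 9. Take the larger (rising MC): x* = 9.
Check: AVC at x = 9 is $17 ≤ P, so revenue covers variable cost.
Profit = P·x − TC = 53·9 − 733 = -$256, a loss, but smaller than the $580 fixed cost the firm would lose by shutting down.

Produce at x = 9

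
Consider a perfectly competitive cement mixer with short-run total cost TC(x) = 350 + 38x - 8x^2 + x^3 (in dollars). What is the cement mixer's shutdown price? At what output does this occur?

The shutdown price is the minimum of AVC. VC = 38x - 8x^2 + x^3, so AVC = 38 - 8x + x^2.
At the minimum of AVC, MC = AVC. MC = 38 - 16x + 3x^2; setting MC = AVC gives 2x^2 - 8x = 0, so x = 4. min AVC = 22.
The firm shuts down for any P below $22.

$22 per unit, at x = 4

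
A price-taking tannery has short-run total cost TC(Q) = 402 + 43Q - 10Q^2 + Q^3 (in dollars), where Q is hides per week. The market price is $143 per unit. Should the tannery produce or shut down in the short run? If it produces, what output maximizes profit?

Produce at Q = 10

Strip out fixed cost: VC = 43Q - 10Q^2 + Q^3. Then AVC = 43 - 10Q + Q^2 and MC = 43 - 20Q + 3Q^2.
The AVC parabola has its vertex at Q = 10/2 = 5, where AVC = 43 - 10·5 + 5^2 = $18.
P = $143 exceeds min AVC = $18, so the firm stays open.
P = MC gives -100 - 20Q + 3Q^2 = 0, with roots -10/3 and 10. Take the larger (rising MC): Q* = 10.
Check: AVC at Q = 10 is $43 ≤ P, so revenue covers variable cost.
Profit = P·Q − TC = 143·10 − 832 = $598.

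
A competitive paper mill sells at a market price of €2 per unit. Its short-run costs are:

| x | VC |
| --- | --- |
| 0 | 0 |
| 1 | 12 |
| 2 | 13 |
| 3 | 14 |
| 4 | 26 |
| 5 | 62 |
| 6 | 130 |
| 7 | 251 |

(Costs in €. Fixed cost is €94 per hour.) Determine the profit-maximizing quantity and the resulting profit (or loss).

Tabulate TR − TC: x=0: -94; x=1: -104; x=2: -103; x=3: -102; x=4: -112; x=5: -146; x=6: -212; x=7: -331.
Profit is highest at x = 0. Equivalently, the lowest AVC in the table is 14/3 ≈ €4.67 at x = 3, and P = €2 falls below it — price never covers variable cost, so the firm shuts down and loses only its fixed cost.

x = 0 (shut down); profit = -€94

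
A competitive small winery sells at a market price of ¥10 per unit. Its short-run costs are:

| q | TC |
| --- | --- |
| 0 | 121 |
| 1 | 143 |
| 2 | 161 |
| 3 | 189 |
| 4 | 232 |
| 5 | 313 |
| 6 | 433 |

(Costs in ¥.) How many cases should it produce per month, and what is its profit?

q = 0 (shut down); profit = -¥121

Profit at each row (π = 10q − TC): q=0: -121; q=1: -133; q=2: -141; q=3: -159; q=4: -192; q=5: -263; q=6: -373.
Profit is highest at q = 0. Equivalently, the lowest AVC in the table is 40/2 ≈ ¥20 at q = 2, and P = ¥10 falls below it — price never covers variable cost, so the firm shuts down and loses only its fixed cost.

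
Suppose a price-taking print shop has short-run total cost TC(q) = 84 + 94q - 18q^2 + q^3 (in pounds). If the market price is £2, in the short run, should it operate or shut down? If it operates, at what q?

Shut down

From TC, MC = TC'(q) = 94 - 36q + 3q^2 and AVC = VC/q = 94 - 18q + q^2.
The AVC parabola has its vertex at q = 18/2 = 9, where AVC = 94 - 18·9 + 9^2 = £13.
P = £2 lies below min AVC = £13; no output level covers variable cost.
The firm minimizes its loss by shutting down and losing only its fixed cost of £84.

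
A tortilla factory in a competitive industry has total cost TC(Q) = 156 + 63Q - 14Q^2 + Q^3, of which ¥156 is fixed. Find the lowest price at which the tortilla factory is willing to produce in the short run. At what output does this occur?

The firm shuts down when price falls below the minimum of average variable cost. AVC = VC/Q = 63 - 14Q + Q^2.
dAVC/dQ = -14 + 2Q = 0 gives Q = 7. min AVC = 63 - 14·7 + 7^2 = 14.
For P < ¥14 the firm produces nothing.

¥14 per unit, at Q = 7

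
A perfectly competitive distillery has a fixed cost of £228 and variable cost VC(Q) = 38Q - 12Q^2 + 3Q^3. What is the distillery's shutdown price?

The shutdown price is the minimum of AVC. VC = 38Q - 12Q^2 + 3Q^3, so AVC = 38 - 12Q + 3Q^2.
At the minimum of AVC, MC = AVC. MC = 38 - 24Q + 9Q^2; setting MC = AVC gives 6Q^2 - 12Q = 0, so Q = 2. min AVC = 26.
The firm shuts down for any P below £26.

£26 per unit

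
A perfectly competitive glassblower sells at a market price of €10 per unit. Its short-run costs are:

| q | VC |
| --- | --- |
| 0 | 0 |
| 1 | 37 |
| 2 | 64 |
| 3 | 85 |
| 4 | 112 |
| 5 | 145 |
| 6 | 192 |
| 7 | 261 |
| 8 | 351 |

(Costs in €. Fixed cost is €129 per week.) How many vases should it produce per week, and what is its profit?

q = 0 (shut down); profit = -€129

Profit at each row (π = 10q − TC): q=0: -129; q=1: -156; q=2: -173; q=3: -184; q=4: -201; q=5: -224; q=6: -261; q=7: -320; q=8: -400.
Profit is highest at q = 0. Equivalently, the lowest AVC in the table is 112/4 ≈ €28 at q = 4, and P = €10 falls below it — price never covers variable cost, so the firm shuts down and loses only its fixed cost.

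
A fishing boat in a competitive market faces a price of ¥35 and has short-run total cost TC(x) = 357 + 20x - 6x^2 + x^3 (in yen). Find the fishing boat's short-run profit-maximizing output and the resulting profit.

AVC = 20 - 6x + x^2 has its minimum ¥11 at x = 3; price ¥35 clears that bar, so the firm operates.
With MC = 20 - 12x + 3x^2, P = MC on the upward-sloping part at x* = 5.
TR = 35·5 = 175. TC = 357 + 75 = 432. Profit = 175 − 432 = -¥257.
Shutting down would mean losing the fixed cost of ¥357, so operating at a loss of ¥257 is better by ¥100.

Profit = -¥257 at x = 5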